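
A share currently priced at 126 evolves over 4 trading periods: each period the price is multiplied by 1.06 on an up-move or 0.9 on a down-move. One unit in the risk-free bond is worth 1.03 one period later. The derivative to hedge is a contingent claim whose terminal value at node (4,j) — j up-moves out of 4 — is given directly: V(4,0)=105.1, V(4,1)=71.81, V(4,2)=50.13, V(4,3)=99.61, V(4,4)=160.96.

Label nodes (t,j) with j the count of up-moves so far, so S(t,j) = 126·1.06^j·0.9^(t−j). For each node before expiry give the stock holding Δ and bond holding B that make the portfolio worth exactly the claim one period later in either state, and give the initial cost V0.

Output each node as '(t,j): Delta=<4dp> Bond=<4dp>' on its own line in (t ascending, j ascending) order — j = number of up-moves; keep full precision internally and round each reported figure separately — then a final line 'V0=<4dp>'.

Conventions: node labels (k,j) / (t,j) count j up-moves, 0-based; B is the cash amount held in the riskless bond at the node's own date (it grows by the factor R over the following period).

(0,0): Delta=2.2335 Bond=-175.8122
(1,0): Delta=1.2930 Bond=-74.4284
(1,1): Delta=2.4178 Bond=-205.7000
(2,0): Delta=-1.4184 Bond=200.0630
(2,1): Delta=1.8242 Bond=-140.5207
(2,2): Delta=2.5341 Bond=-228.3364
(3,0): Delta=-2.2651 Bond=283.8410
(3,1): Delta=-1.2525 Bond=188.1165
(3,2): Delta=2.4271 Bond=-221.5485
(3,3): Delta=2.5551 Bond=-238.3337
V0=105.6125

Risk-neutral probability p* = (R−d)/(u−d) = (1.03−0.9)/(1.06−0.9) = 0.8125.
Terminal payoffs: V(4,0)=105.1000, V(4,1)=71.8100, V(4,2)=50.1300, V(4,3)=99.6100, V(4,4)=160.9600
(3,0): S=91.8540. Δ = (V_up−V_dn)/(S_up−S_dn) = (71.8100−105.1000)/(97.3652−82.6686) = -2.2651. V = [p*·71.8100 + (1−p*)·105.1000]/1.03 = 75.7785. B = V − Δ·S = 283.8410.
(3,1): S=108.1836. Δ = (V_up−V_dn)/(S_up−S_dn) = (50.1300−71.8100)/(114.6746−97.3652) = -1.2525. V = [p*·50.1300 + (1−p*)·71.8100]/1.03 = 52.6165. B = V − Δ·S = 188.1165.
(3,2): S=127.4162. Δ = (V_up−V_dn)/(S_up−S_dn) = (99.6100−50.1300)/(135.0612−114.6746) = 2.4271. V = [p*·99.6100 + (1−p*)·50.1300]/1.03 = 87.7015. B = V − Δ·S = -221.5485.
(3,3): S=150.0680. Δ = (V_up−V_dn)/(S_up−S_dn) = (160.9600−99.6100)/(159.0721−135.0612) = 2.5551. V = [p*·160.9600 + (1−p*)·99.6100]/1.03 = 145.1038. B = V − Δ·S = -238.3337.
(2,0): S=102.0600. Δ = (V_up−V_dn)/(S_up−S_dn) = (52.6165−75.7785)/(108.1836−91.8540) = -1.4184. V = [p*·52.6165 + (1−p*)·75.7785]/1.03 = 55.3004. B = V − Δ·S = 200.0630.
(2,1): S=120.2040. Δ = (V_up−V_dn)/(S_up−S_dn) = (87.7015−52.6165)/(127.4162−108.1836) = 1.8242. V = [p*·87.7015 + (1−p*)·52.6165]/1.03 = 78.7602. B = V − Δ·S = -140.5207.
(2,2): S=141.5736. Δ = (V_up−V_dn)/(S_up−S_dn) = (145.1038−87.7015)/(150.0680−127.4162) = 2.5341. V = [p*·145.1038 + (1−p*)·87.7015]/1.03 = 130.4280. B = V − Δ·S = -228.3364.
(1,0): S=113.4000. Δ = (V_up−V_dn)/(S_up−S_dn) = (78.7602−55.3004)/(120.2040−102.0600) = 1.2930. V = [p*·78.7602 + (1−p*)·55.3004]/1.03 = 72.1956. B = V − Δ·S = -74.4284.
(1,1): S=133.5600. Δ = (V_up−V_dn)/(S_up−S_dn) = (130.4280−78.7602)/(141.5736−120.2040) = 2.4178. V = [p*·130.4280 + (1−p*)·78.7602]/1.03 = 117.2236. B = V − Δ·S = -205.7000.
(0,0): S=126.0000. Δ = (V_up−V_dn)/(S_up−S_dn) = (117.2236−72.1956)/(133.5600−113.4000) = 2.2335. V = [p*·117.2236 + (1−p*)·72.1956]/1.03 = 105.6125. B = V − Δ·S = -175.8122.
Check: Δ(0,0)·S0 + B(0,0) = 105.6125 = V0.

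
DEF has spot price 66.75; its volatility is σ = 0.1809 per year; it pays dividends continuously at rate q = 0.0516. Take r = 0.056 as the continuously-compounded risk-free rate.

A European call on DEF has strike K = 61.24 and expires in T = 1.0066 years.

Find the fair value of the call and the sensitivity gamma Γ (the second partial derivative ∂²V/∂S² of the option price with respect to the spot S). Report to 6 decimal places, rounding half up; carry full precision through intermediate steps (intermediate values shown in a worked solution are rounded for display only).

σ√T = 0.1809·√1.0066 = 0.181496
d₁ = (ln(S/K) + (r−q+σ²/2)T) / (σ√T) = (ln(66.75/61.24) + (0.056−0.0516+0.1809²/2)·1.0066) / 0.181496 = (0.086154 + 0.020899) / 0.181496 = 0.589838
d₂ = d₁ − σ√T = 0.589838 − 0.181496 = 0.408342
e^{−rT} = 0.945190
e^{−qT} = 0.949385
N(d₁) = 0.722350,  N(d₂) = 0.658489
Call price V = S·e^{−qT}·N(d₁) − K·e^{−rT}·N(d₂) = 45.776396 − 38.115569 = 7.660826
φ(d₁) = (1/√(2π))·e^{−d₁²/2} = 0.335245
Γ = e^{−qT}·φ(d₁) / (S·σ·√T) = 0.026272

price = 7.660826
Γ = 0.026272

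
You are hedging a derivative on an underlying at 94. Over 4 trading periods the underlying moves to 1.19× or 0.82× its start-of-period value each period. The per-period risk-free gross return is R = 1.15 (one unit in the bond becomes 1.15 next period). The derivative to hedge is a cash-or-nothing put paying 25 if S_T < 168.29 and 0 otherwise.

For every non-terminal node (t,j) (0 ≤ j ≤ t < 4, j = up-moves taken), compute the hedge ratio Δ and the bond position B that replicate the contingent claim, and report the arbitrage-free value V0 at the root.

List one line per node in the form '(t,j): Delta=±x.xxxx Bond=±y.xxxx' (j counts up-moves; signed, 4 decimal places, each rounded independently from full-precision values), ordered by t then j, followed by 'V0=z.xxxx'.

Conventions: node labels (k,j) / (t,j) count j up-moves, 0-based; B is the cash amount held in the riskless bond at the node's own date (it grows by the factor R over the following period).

(0,0): Delta=-0.3353 Bond=36.7687
(1,0): Delta=0.0000 Bond=16.4379
(1,1): Delta=-0.3633 Bond=45.4169
(2,0): Delta=0.0000 Bond=18.9036
(2,1): Delta=0.0000 Bond=18.9036
(2,2): Delta=-0.3937 Bond=56.2689
(3,0): Delta=0.0000 Bond=21.7391
(3,1): Delta=0.0000 Bond=21.7391
(3,2): Delta=0.0000 Bond=21.7391
(3,3): Delta=-0.4265 Bond=69.9177
V0=5.2491

Under the risk-neutral measure, an up-move has probability p* = (R−d)/(u−d) = 0.8919 and values discount at R = 1.15.
Payoffs at expiry: V(4,0)=25.0000, V(4,1)=25.0000, V(4,2)=25.0000, V(4,3)=25.0000, V(4,4)=0.0000
  t=3,j=0: stock 51.8286 → up 61.6760 (V=25.0000), down 42.4994 (V=25.0000). Price 21.7391; hedge Δ=0.0000, bond B=21.7391.
  t=3,j=1: stock 75.2147 → up 89.5055 (V=25.0000), down 61.6760 (V=25.0000). Price 21.7391; hedge Δ=0.0000, bond B=21.7391.
  t=3,j=2: stock 109.1530 → up 129.8921 (V=25.0000), down 89.5055 (V=25.0000). Price 21.7391; hedge Δ=0.0000, bond B=21.7391.
  t=3,j=3: stock 158.4049 → up 188.5019 (V=0.0000), down 129.8921 (V=25.0000). Price 2.3502; hedge Δ=-0.4265, bond B=69.9177.
  t=2,j=0: stock 63.2056 → up 75.2147 (V=21.7391), down 51.8286 (V=21.7391). Price 18.9036; hedge Δ=0.0000, bond B=18.9036.
  t=2,j=1: stock 91.7252 → up 109.1530 (V=21.7391), down 75.2147 (V=21.7391). Price 18.9036; hedge Δ=0.0000, bond B=18.9036.
  t=2,j=2: stock 133.1134 → up 158.4049 (V=2.3502), down 109.1530 (V=21.7391). Price 3.8663; hedge Δ=-0.3937, bond B=56.2689.
  t=1,j=0: stock 77.0800 → up 91.7252 (V=18.9036), down 63.2056 (V=18.9036). Price 16.4379; hedge Δ=0.0000, bond B=16.4379.
  t=1,j=1: stock 111.8600 → up 133.1134 (V=3.8663), down 91.7252 (V=18.9036). Price 4.7756; hedge Δ=-0.3633, bond B=45.4169.
  t=0,j=0: stock 94.0000 → up 111.8600 (V=4.7756), down 77.0800 (V=16.4379). Price 5.2491; hedge Δ=-0.3353, bond B=36.7687.
Check: Δ(0,0)·S0 + B(0,0) = 5.2491 = V0.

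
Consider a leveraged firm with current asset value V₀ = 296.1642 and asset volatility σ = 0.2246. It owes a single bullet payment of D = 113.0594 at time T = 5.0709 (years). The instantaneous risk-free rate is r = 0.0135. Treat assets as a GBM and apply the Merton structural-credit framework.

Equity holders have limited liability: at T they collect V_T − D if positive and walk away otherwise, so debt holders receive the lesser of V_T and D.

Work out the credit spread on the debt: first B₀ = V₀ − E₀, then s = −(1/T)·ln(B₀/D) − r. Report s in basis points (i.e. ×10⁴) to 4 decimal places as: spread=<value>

Equity is a call on the firm's assets struck at D = 113.0594:
d₁ = [ln(V₀/D) + (r + σ²/2)T] / (σ√T)
   = [ln(296.1642/113.0594) + (0.0135 + 0.5·0.2246²)·5.0709] / (0.2246·√5.0709)
   = [0.963001 + 0.196358] / 0.505769 = 2.292269
d₂ = d₁ − σ√T = 2.292269 − 0.505769 = 1.786500
N(d₁) = 0.989055,  N(d₂) = 0.962991,  e^(−rT) = 0.933833
E₀ = V₀·N(d₁) − D·e^(−rT)·N(d₂)
   = 296.1642·0.989055 − 113.0594·0.933833·0.962991 = 191.251391
B₀ = V₀ − E₀ = 296.1642 − 191.251391 = 104.912809
spread = −(1/T)·ln(B₀/D) − r = −(1/5.0709)·ln(104.912809/113.0594) − 0.0135 = 0.00124762
in basis points: 0.00124762 × 10⁴ = 12.4762 bp

spread=12.4762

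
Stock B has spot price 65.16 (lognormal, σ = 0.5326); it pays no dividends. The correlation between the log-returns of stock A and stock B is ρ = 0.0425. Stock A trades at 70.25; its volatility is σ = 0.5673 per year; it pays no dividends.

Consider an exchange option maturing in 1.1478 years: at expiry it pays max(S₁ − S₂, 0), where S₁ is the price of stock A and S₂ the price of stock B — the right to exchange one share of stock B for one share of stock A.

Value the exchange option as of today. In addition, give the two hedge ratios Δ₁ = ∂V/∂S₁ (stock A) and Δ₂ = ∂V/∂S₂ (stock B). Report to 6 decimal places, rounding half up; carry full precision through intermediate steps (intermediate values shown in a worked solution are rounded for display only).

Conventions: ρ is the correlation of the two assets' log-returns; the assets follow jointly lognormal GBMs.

σ_eff = √(σ₁² + σ₂² − 2ρσ₁σ₂) = √(0.5673² + 0.5326² − 2·0.0425·0.5673·0.5326) = 0.761452
d₁ = (ln(S₁/S₂) + (q₂ − q₁ + σ_eff²/2)T) / (σ_eff√T) = (ln(70.25/65.16) + (0.0 − 0.0 + 0.289905)·1.1478) / 0.815785 = 0.500092
d₂ = d₁ − σ_eff√T = 0.500092 − 0.815785 = -0.315694
N(d₁) = 0.691495,  N(d₂) = 0.376117
V = S₁·e^{−q₁T}·N(d₁) − S₂·e^{−q₂T}·N(d₂) = 48.577503 − 24.507815 = 24.069687
Key observation: no risk-free rate is needed — with the second asset as numeraire the exchange option is a call on the ratio S₁/S₂, and r cancels out of the value.
Δ₁ = e^{−q₁T}·N(d₁) = 0.691495;  Δ₂ = −e^{−q₂T}·N(d₂) = -0.376117

exchange price = 24.069687
Δ1 = 0.691495
Δ2 = -0.376117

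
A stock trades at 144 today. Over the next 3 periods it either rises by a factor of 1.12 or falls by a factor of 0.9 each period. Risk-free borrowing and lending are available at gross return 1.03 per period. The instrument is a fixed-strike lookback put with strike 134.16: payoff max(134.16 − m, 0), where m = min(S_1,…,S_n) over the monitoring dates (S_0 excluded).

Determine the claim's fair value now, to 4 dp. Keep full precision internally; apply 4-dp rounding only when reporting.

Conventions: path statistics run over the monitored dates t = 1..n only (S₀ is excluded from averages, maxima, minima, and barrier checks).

Set p* = 0.5909 (from d < R < u); the path-dependent value is the discounted p*-expectation over all price paths.
Enumerate all 2^3 = 8 price paths (U = up ×1.12, D = down ×0.9); each path with k up-moves has probability p*^k·(1−p*)^(3−k).
DDD: m=104.9760, payoff=29.1840, prob=0.068464
UDD: m=130.6368, payoff=3.5232, prob=0.098892
DUD: m=129.6000, payoff=4.5600, prob=0.098892
UUD: m=161.2800, payoff=0.0000, prob=0.142844
DDU: m=116.6400, payoff=17.5200, prob=0.098892
UDU: m=145.1520, payoff=0.0000, prob=0.142844
DUU: m=129.6000, payoff=4.5600, prob=0.142844
UUU: m=161.2800, payoff=0.0000, prob=0.206330
Price = Σ prob·payoff / R^3 = 5.181355 / 1.092727 = 4.7417

price = 4.7417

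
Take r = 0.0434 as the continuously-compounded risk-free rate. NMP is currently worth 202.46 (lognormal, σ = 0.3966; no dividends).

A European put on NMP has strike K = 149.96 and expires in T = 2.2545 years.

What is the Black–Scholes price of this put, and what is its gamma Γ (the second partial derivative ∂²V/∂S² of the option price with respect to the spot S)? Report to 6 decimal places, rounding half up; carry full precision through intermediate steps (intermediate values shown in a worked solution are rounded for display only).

σ√T = 0.3966·√2.2545 = 0.595495
d₁ = (ln(S/K) + (r+σ²/2)T) / (σ√T) = (ln(202.46/149.96) + (0.0434+0.3966²/2)·2.2545) / 0.595495 = (0.300174 + 0.275152) / 0.595495 = 0.966131
d₂ = d₁ − σ√T = 0.966131 − 0.595495 = 0.370637
e^{−rT} = 0.906789
N(−d₁) = 0.166989,  N(−d₂) = 0.355454
Put price V = K·e^{−rT}·N(−d₂) − S·N(−d₁) = 48.335394 − 33.808644 = 14.526751
φ(d₁) = (1/√(2π))·e^{−d₁²/2} = 0.250163
Γ = φ(d₁) / (S·σ·√T) = 0.002075

price = 14.526751
Γ = 0.002075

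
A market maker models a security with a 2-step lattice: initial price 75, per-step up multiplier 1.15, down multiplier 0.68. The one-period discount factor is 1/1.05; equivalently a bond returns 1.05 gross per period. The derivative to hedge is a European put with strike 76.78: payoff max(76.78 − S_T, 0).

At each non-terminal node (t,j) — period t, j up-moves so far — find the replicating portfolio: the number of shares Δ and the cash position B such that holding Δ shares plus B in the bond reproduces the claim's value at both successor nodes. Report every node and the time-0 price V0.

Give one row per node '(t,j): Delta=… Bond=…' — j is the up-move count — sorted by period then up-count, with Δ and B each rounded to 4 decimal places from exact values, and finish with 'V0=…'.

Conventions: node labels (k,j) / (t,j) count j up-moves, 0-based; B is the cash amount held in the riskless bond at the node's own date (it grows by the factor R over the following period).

Under the risk-neutral measure, an up-move has probability p* = (R−d)/(u−d) = 0.7872 and values discount at R = 1.05.
Terminal payoffs: V(2,0)=42.1000, V(2,1)=18.1300, V(2,2)=0.0000
Node (1,0) S=51.0000: V=(p*·18.1300+(1−p*)·42.1000)/1.05=22.1238; Δ=(18.1300−42.1000)/(58.6500−34.6800)=-1.0000; B=V−Δ·S=73.1238
Node (1,1) S=86.2500: V=(p*·0.0000+(1−p*)·18.1300)/1.05=3.6738; Δ=(0.0000−18.1300)/(99.1875−58.6500)=-0.4472; B=V−Δ·S=42.2482
Node (0,0) S=75.0000: V=(p*·3.6738+(1−p*)·22.1238)/1.05=7.2374; Δ=(3.6738−22.1238)/(86.2500−51.0000)=-0.5234; B=V−Δ·S=46.4929
As a check, the time-0 holding Δ(0,0)·S0 + B(0,0) comes to 7.2374 — exactly V0.

(0,0): Delta=-0.5234 Bond=46.4929
(1,0): Delta=-1.0000 Bond=73.1238
(1,1): Delta=-0.4472 Bond=42.2482
V0=7.2374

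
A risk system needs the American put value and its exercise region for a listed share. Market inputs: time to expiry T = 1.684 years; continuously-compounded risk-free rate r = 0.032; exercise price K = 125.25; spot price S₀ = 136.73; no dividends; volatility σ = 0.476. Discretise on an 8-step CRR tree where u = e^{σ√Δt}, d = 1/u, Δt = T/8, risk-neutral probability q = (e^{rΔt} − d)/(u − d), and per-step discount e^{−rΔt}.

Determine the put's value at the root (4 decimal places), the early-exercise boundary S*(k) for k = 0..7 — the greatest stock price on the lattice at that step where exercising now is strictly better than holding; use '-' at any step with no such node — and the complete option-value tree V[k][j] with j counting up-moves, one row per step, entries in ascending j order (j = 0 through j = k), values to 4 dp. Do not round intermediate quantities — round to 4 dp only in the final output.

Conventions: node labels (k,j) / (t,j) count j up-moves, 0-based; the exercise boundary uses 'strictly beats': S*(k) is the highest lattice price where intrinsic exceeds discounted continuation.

price = 23.4448
boundary = - - - - 57.0797 71.0112 57.0797 71.0112
tree:
23.4448
32.1631 13.5941
42.8227 20.1699 6.1040
55.0868 29.1097 10.0119 1.6238
68.1703 40.5954 16.1058 3.0329 0.0000
79.3687 54.2388 25.2369 5.6646 0.0000 0.0000
88.3701 68.1703 38.0878 10.5799 0.0000 0.0000 0.0000
95.6055 79.3687 54.2388 19.7604 0.0000 0.0000 0.0000 0.0000
101.4214 88.3701 68.1703 36.9069 0.0000 0.0000 0.0000 0.0000 0.0000

Δt=0.21050, u=1.24407, d=0.80381, q=0.46097, disc=e^(-rΔt)=0.99329
k=8 terminal: V=max(K-S,0) → 101.4214 88.3701 68.1703 36.9069 0.0000 0.0000 0.0000 0.0000 0.0000
k=7: j=0 S=29.6445 intr=95.6055 cont=94.7646 V=95.6055[EX]; j=1 S=45.8813 intr=79.3687 cont=78.5279 V=79.3687[EX]; j=2 S=71.0112 intr=54.2388 cont=53.3979 V=54.2388[EX]; j=3 S=109.9052 intr=15.3448 cont=19.7604 V=19.7604[hold]; j=4 S=170.1020 intr=0.0000 cont=0.0000 V=0.0000[hold]; j=5 S=263.2696 intr=0.0000 cont=0.0000 V=0.0000[hold]; j=6 S=407.4665 intr=0.0000 cont=0.0000 V=0.0000[hold]; j=7 S=630.6425 intr=0.0000 cont=0.0000 V=0.0000[hold]  S*(7)=71.0112
k=6: j=0 S=36.8799 intr=88.3701 cont=87.5292 V=88.3701[EX]; j=1 S=57.0797 intr=68.1703 cont=67.3295 V=68.1703[EX]; j=2 S=88.3431 intr=36.9069 cont=38.0878 V=38.0878[hold]; j=3 S=136.7300 intr=0.0000 cont=10.5799 V=10.5799[hold]; j=4 S=211.6192 intr=0.0000 cont=0.0000 V=0.0000[hold]; j=5 S=327.5264 intr=0.0000 cont=0.0000 V=0.0000[hold]; j=6 S=506.9178 intr=0.0000 cont=0.0000 V=0.0000[hold]  S*(6)=57.0797
k=5: j=0 S=45.8813 intr=79.3687 cont=78.5279 V=79.3687[EX]; j=1 S=71.0112 intr=54.2388 cont=53.9387 V=54.2388[EX]; j=2 S=109.9052 intr=15.3448 cont=25.2369 V=25.2369[hold]; j=3 S=170.1020 intr=0.0000 cont=5.6646 V=5.6646[hold]; j=4 S=263.2696 intr=0.0000 cont=0.0000 V=0.0000[hold]; j=5 S=407.4665 intr=0.0000 cont=0.0000 V=0.0000[hold]  S*(5)=71.0112
k=4: j=0 S=57.0797 intr=68.1703 cont=67.3295 V=68.1703[EX]; j=1 S=88.3431 intr=36.9069 cont=40.5954 V=40.5954[hold]; j=2 S=136.7300 intr=0.0000 cont=16.1058 V=16.1058[hold]; j=3 S=211.6192 intr=0.0000 cont=3.0329 V=3.0329[hold]; j=4 S=327.5264 intr=0.0000 cont=0.0000 V=0.0000[hold]  S*(4)=57.0797
k=3: j=0 S=71.0112 intr=54.2388 cont=55.0868 V=55.0868[hold]; j=1 S=109.9052 intr=15.3448 cont=29.1097 V=29.1097[hold]; j=2 S=170.1020 intr=0.0000 cont=10.0119 V=10.0119[hold]; j=3 S=263.2696 intr=0.0000 cont=1.6238 V=1.6238[hold]  S*(3)=-
k=2: j=0 S=88.3431 intr=36.9069 cont=42.8227 V=42.8227[hold]; j=1 S=136.7300 intr=0.0000 cont=20.1699 V=20.1699[hold]; j=2 S=211.6192 intr=0.0000 cont=6.1040 V=6.1040[hold]  S*(2)=-
k=1: j=0 S=109.9052 intr=15.3448 cont=32.1631 V=32.1631[hold]; j=1 S=170.1020 intr=0.0000 cont=13.5941 V=13.5941[hold]  S*(1)=-
k=0: j=0 S=136.7300 intr=0.0000 cont=23.4448 V=23.4448[hold]  S*(0)=-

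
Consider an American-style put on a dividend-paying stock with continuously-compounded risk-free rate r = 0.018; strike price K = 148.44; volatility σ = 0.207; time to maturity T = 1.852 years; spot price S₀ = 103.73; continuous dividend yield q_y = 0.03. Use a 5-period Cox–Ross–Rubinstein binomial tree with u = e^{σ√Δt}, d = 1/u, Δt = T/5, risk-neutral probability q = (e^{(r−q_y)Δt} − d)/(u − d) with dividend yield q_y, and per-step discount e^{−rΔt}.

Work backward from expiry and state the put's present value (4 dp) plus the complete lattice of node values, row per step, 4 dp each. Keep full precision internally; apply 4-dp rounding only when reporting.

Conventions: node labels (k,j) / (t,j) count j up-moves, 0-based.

Δt=0.37040, u=1.13426, d=0.88163, q=0.45099, disc=e^(-rΔt)=0.99335
k=5 terminal: V=max(K-S,0) → 93.1891 77.3570 56.9884 30.7831 0.0000 0.0000
k=4: j=0 S=62.6690 intr=85.7710 cont=85.4772 V=85.7710[EX]; j=1 S=80.6266 intr=67.8134 cont=67.7180 V=67.8134[EX]; j=2 S=103.7300 intr=44.7100 cont=44.8699 V=44.8699[hold]; j=3 S=133.4536 intr=14.9864 cont=16.7879 V=16.7879[hold]; j=4 S=171.6944 intr=0.0000 cont=0.0000 V=0.0000[hold]
k=3: j=0 S=71.0830 intr=77.3570 cont=77.1562 V=77.3570[EX]; j=1 S=91.4516 intr=56.9884 cont=57.0842 V=57.0842[hold]; j=2 S=117.6569 intr=30.7831 cont=31.9912 V=31.9912[hold]; j=3 S=151.3712 intr=0.0000 cont=9.1555 V=9.1555[hold]
k=2: j=0 S=80.6266 intr=67.8134 cont=67.7609 V=67.8134[EX]; j=1 S=103.7300 intr=44.7100 cont=45.4633 V=45.4633[hold]; j=2 S=133.4536 intr=14.9864 cont=21.5483 V=21.5483[hold]
k=1: j=0 S=91.4516 intr=56.9884 cont=57.3501 V=57.3501[hold]; j=1 S=117.6569 intr=30.7831 cont=34.4474 V=34.4474[hold]
k=0: j=0 S=103.7300 intr=44.7100 cont=46.7087 V=46.7087[hold]

price = 46.7087
tree:
46.7087
57.3501 34.4474
67.8134 45.4633 21.5483
77.3570 57.0842 31.9912 9.1555
85.7710 67.8134 44.8699 16.7879 0.0000
93.1891 77.3570 56.9884 30.7831 0.0000 0.0000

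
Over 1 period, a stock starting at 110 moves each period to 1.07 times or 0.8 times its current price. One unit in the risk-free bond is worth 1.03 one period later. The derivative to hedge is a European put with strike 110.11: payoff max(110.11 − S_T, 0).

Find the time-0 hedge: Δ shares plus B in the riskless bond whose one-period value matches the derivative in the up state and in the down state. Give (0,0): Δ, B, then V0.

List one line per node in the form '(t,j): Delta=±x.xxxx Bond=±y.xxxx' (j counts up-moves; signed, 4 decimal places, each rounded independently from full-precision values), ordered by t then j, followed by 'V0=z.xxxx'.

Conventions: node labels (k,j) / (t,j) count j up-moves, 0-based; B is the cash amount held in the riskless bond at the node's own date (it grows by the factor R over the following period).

(0,0): Delta=-0.7444 Bond=85.0690
V0=3.1802

Arbitrage-free pricing uses the up-move probability p* = (R−d)/(u−d) = 0.8519, discounting each step at R = 1.03.
At maturity the claim pays: V(1,0)=22.1100, V(1,1)=0.0000
(0,0): S=110.0000. Δ = (V_up−V_dn)/(S_up−S_dn) = (0.0000−22.1100)/(117.7000−88.0000) = -0.7444. V = [p*·0.0000 + (1−p*)·22.1100]/1.03 = 3.1802. B = V − Δ·S = 85.0690.
Verification: the root portfolio costs Δ(0,0)·S0 + B(0,0) = 3.1802, matching V0.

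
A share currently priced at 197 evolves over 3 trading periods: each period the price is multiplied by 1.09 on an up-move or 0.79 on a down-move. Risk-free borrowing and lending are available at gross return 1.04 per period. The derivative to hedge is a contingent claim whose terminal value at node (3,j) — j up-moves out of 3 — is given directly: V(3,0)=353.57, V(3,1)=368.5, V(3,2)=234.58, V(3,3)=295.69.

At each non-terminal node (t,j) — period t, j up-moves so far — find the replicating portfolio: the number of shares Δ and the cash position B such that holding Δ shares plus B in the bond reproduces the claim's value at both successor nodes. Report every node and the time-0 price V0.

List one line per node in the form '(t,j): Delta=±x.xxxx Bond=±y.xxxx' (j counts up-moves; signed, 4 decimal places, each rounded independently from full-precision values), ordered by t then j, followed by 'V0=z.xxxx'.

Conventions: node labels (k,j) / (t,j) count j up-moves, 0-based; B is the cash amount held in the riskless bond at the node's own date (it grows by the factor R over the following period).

Arbitrage-free pricing uses the up-move probability p* = (R−d)/(u−d) = 0.8333, discounting each step at R = 1.04.
Payoffs at expiry: V(3,0)=353.5700, V(3,1)=368.5000, V(3,2)=234.5800, V(3,3)=295.6900
(2,0): S=122.9477. Δ = (V_up−V_dn)/(S_up−S_dn) = (368.5000−353.5700)/(134.0130−97.1287) = 0.4048. V = [p*·368.5000 + (1−p*)·353.5700]/1.04 = 351.9343. B = V − Δ·S = 302.1676.
(2,1): S=169.6367. Δ = (V_up−V_dn)/(S_up−S_dn) = (234.5800−368.5000)/(184.9040−134.0130) = -2.6315. V = [p*·234.5800 + (1−p*)·368.5000]/1.04 = 247.0192. B = V − Δ·S = 693.4192.
(2,2): S=234.0557. Δ = (V_up−V_dn)/(S_up−S_dn) = (295.6900−234.5800)/(255.1207−184.9040) = 0.8703. V = [p*·295.6900 + (1−p*)·234.5800]/1.04 = 274.5240. B = V − Δ·S = 70.8240.
(1,0): S=155.6300. Δ = (V_up−V_dn)/(S_up−S_dn) = (247.0192−351.9343)/(169.6367−122.9477) = -2.2471. V = [p*·247.0192 + (1−p*)·351.9343]/1.04 = 254.3318. B = V − Δ·S = 604.0487.
(1,1): S=214.7300. Δ = (V_up−V_dn)/(S_up−S_dn) = (274.5240−247.0192)/(234.0557−169.6367) = 0.4270. V = [p*·274.5240 + (1−p*)·247.0192]/1.04 = 259.5576. B = V − Δ·S = 167.8749.
(0,0): S=197.0000. Δ = (V_up−V_dn)/(S_up−S_dn) = (259.5576−254.3318)/(214.7300−155.6300) = 0.0884. V = [p*·259.5576 + (1−p*)·254.3318]/1.04 = 248.7371. B = V − Δ·S = 231.3178.
As a check, the time-0 holding Δ(0,0)·S0 + B(0,0) comes to 248.7371 — exactly V0.

(0,0): Delta=0.0884 Bond=231.3178
(1,0): Delta=-2.2471 Bond=604.0487
(1,1): Delta=0.4270 Bond=167.8749
(2,0): Delta=0.4048 Bond=302.1676
(2,1): Delta=-2.6315 Bond=693.4192
(2,2): Delta=0.8703 Bond=70.8240
V0=248.7371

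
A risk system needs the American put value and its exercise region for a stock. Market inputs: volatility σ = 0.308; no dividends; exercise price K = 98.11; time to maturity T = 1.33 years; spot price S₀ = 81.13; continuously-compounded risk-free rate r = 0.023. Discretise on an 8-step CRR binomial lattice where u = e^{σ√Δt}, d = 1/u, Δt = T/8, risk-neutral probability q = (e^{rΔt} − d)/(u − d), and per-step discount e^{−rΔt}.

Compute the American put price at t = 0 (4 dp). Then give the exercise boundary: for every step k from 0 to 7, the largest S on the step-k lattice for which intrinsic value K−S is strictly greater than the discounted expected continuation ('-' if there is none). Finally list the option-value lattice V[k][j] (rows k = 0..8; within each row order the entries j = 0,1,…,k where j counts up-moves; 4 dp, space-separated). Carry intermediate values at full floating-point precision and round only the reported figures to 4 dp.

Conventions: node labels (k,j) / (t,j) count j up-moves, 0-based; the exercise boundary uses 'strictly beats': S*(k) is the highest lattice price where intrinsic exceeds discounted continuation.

Δt=0.16625  u=1.13381  d=0.88198  q=0.48386  discount=0.99618
step 8 (expiry): payoffs max(K−S,0) = 68.4029 59.9208 49.0168 34.9995 16.9800 0.0000 0.0000 0.0000 0.0000
step 7: (k=7,j=0): S=33.6822, K−S=64.4278, hold=64.0533 ⇒ V=64.4278 exercise | (k=7,j=1): S=43.2993, K−S=54.8107, hold=54.4363 ⇒ V=54.8107 exercise | (k=7,j=2): S=55.6623, K−S=42.4477, hold=42.0733 ⇒ V=42.4477 exercise | (k=7,j=3): S=71.5552, K−S=26.5548, hold=26.1803 ⇒ V=26.5548 exercise | (k=7,j=4): S=91.9860, K−S=6.1240, hold=8.7306 ⇒ V=8.7306 continue | (k=7,j=5): S=118.2502, K−S=0.0000, hold=0.0000 ⇒ V=0.0000 continue | (k=7,j=6): S=152.0134, K−S=0.0000, hold=0.0000 ⇒ V=0.0000 continue | (k=7,j=7): S=195.4169, K−S=0.0000, hold=0.0000 ⇒ V=0.0000 continue  boundary S*=71.5552
step 6: (k=6,j=0): S=38.1892, K−S=59.9208, hold=59.5463 ⇒ V=59.9208 exercise | (k=6,j=1): S=49.0932, K−S=49.0168, hold=48.6424 ⇒ V=49.0168 exercise | (k=6,j=2): S=63.1105, K−S=34.9995, hold=34.6251 ⇒ V=34.9995 exercise | (k=6,j=3): S=81.1300, K−S=16.9800, hold=17.8620 ⇒ V=17.8620 continue | (k=6,j=4): S=104.2946, K−S=0.0000, hold=4.4890 ⇒ V=4.4890 continue | (k=6,j=5): S=134.0732, K−S=0.0000, hold=0.0000 ⇒ V=0.0000 continue | (k=6,j=6): S=172.3543, K−S=0.0000, hold=0.0000 ⇒ V=0.0000 continue  boundary S*=63.1105
step 5: (k=5,j=0): S=43.2993, K−S=54.8107, hold=54.4363 ⇒ V=54.8107 exercise | (k=5,j=1): S=55.6623, K−S=42.4477, hold=42.0733 ⇒ V=42.4477 exercise | (k=5,j=2): S=71.5552, K−S=26.5548, hold=26.6055 ⇒ V=26.6055 continue | (k=5,j=3): S=91.9860, K−S=6.1240, hold=11.3479 ⇒ V=11.3479 continue | (k=5,j=4): S=118.2502, K−S=0.0000, hold=2.3081 ⇒ V=2.3081 continue | (k=5,j=5): S=152.0134, K−S=0.0000, hold=0.0000 ⇒ V=0.0000 continue  boundary S*=55.6623
step 4: (k=4,j=0): S=49.0932, K−S=49.0168, hold=48.6424 ⇒ V=49.0168 exercise | (k=4,j=1): S=63.1105, K−S=34.9995, hold=34.6496 ⇒ V=34.9995 exercise | (k=4,j=2): S=81.1300, K−S=16.9800, hold=19.1496 ⇒ V=19.1496 continue | (k=4,j=3): S=104.2946, K−S=0.0000, hold=6.9473 ⇒ V=6.9473 continue | (k=4,j=4): S=134.0732, K−S=0.0000, hold=1.1868 ⇒ V=1.1868 continue  boundary S*=63.1105
step 3: (k=3,j=0): S=55.6623, K−S=42.4477, hold=42.0733 ⇒ V=42.4477 exercise | (k=3,j=1): S=71.5552, K−S=26.5548, hold=27.2261 ⇒ V=27.2261 continue | (k=3,j=2): S=91.9860, K−S=6.1240, hold=13.1949 ⇒ V=13.1949 continue | (k=3,j=3): S=118.2502, K−S=0.0000, hold=4.1442 ⇒ V=4.1442 continue  boundary S*=55.6623
step 2: (k=2,j=0): S=63.1105, K−S=34.9995, hold=34.9487 ⇒ V=34.9995 exercise | (k=2,j=1): S=81.1300, K−S=16.9800, hold=20.3590 ⇒ V=20.3590 continue | (k=2,j=2): S=104.2946, K−S=0.0000, hold=8.7820 ⇒ V=8.7820 continue  boundary S*=63.1105
step 1: (k=1,j=0): S=71.5552, K−S=26.5548, hold=27.8090 ⇒ V=27.8090 continue | (k=1,j=1): S=91.9860, K−S=6.1240, hold=14.7010 ⇒ V=14.7010 continue  boundary S*=-
step 0: (k=0,j=0): S=81.1300, K−S=16.9800, hold=21.3847 ⇒ V=21.3847 continue  boundary S*=-

price = 21.3847
boundary = - - 63.1105 55.6623 63.1105 55.6623 63.1105 71.5552
tree:
21.3847
27.8090 14.7010
34.9995 20.3590 8.7820
42.4477 27.2261 13.1949 4.1442
49.0168 34.9995 19.1496 6.9473 1.1868
54.8107 42.4477 26.6055 11.3479 2.3081 0.0000
59.9208 49.0168 34.9995 17.8620 4.4890 0.0000 0.0000
64.4278 54.8107 42.4477 26.5548 8.7306 0.0000 0.0000 0.0000
68.4029 59.9208 49.0168 34.9995 16.9800 0.0000 0.0000 0.0000 0.0000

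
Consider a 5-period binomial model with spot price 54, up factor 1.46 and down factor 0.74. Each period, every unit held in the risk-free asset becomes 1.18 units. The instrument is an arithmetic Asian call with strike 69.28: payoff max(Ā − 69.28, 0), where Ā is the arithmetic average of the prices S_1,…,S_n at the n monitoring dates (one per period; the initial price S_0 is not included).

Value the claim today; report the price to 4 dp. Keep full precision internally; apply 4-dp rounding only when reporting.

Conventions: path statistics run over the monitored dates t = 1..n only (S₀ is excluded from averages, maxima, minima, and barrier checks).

With p* = (R−d)/(u−d) = 0.6111, sum probability × payoff across the paths and divide by R^5.
Enumerate all 2^5 = 32 price paths (U = up ×1.46, D = down ×0.74); each path with k up-moves has probability p*^k·(1−p*)^(5−k).
DDDDD: Ā=23.9176, payoff=0.0000, prob=0.008895
UDDDD: Ā=47.1887, payoff=0.0000, prob=0.013977
DUDDD: Ā=39.4127, payoff=0.0000, prob=0.013977
UUDDD: Ā=77.7603, payoff=8.4803, prob=0.021964
DDUDD: Ā=33.6585, payoff=0.0000, prob=0.013977
UDUDD: Ā=66.4073, payoff=0.0000, prob=0.021964
DUUDD: Ā=58.6313, payoff=0.0000, prob=0.021964
UUUDD: Ā=115.6780, payoff=46.3980, prob=0.034515
DDDUD: Ā=29.4004, payoff=0.0000, prob=0.013977
UDDUD: Ā=58.0061, payoff=0.0000, prob=0.021964
DUDUD: Ā=50.2301, payoff=0.0000, prob=0.021964
UUDUD: Ā=99.1026, payoff=29.8226, prob=0.034515
DDUUD: Ā=44.4759, payoff=0.0000, prob=0.021964
UDUUD: Ā=87.7497, payoff=18.4697, prob=0.034515
DUUUD: Ā=79.9737, payoff=10.6937, prob=0.034515
UUUUD: Ā=157.7859, payoff=88.5059, prob=0.054238
DDDDU: Ā=26.2493, payoff=0.0000, prob=0.013977
UDDDU: Ā=51.7892, payoff=0.0000, prob=0.021964
DUDDU: Ā=44.0132, payoff=0.0000, prob=0.021964
UUDDU: Ā=86.8369, payoff=17.5569, prob=0.034515
DDUDU: Ā=38.2590, payoff=0.0000, prob=0.021964
UDUDU: Ā=75.4839, payoff=6.2039, prob=0.034515
DUUDU: Ā=67.7079, payoff=0.0000, prob=0.034515
UUUDU: Ā=133.5859, payoff=64.3059, prob=0.054238
DDDUU: Ā=34.0008, payoff=0.0000, prob=0.021964
UDDUU: Ā=67.0828, payoff=0.0000, prob=0.034515
DUDUU: Ā=59.3068, payoff=0.0000, prob=0.034515
UUDUU: Ā=117.0106, payoff=47.7306, prob=0.054238
DDUUU: Ā=53.5525, payoff=0.0000, prob=0.034515
UDUUU: Ā=105.6577, payoff=36.3777, prob=0.054238
DUUUU: Ā=97.8817, payoff=28.6017, prob=0.054238
UUUUU: Ā=193.1179, payoff=123.8379, prob=0.085232
Price = Σ prob·payoff / R^5 = 29.600095 / 2.287758 = 12.9385

price = 12.9385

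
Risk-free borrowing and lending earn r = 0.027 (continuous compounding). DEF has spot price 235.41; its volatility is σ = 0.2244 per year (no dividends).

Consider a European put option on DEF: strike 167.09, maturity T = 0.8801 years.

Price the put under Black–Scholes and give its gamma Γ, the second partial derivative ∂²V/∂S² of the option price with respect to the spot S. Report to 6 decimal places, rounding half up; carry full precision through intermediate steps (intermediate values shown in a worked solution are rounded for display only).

σ√T = 0.2244·√0.8801 = 0.210518
d₁ = (ln(S/K) + (r+σ²/2)T) / (σ√T) = (ln(235.41/167.09) + (0.027+0.2244²/2)·0.8801) / 0.210518 = (0.342796 + 0.045922) / 0.210518 = 1.846483
d₂ = d₁ − σ√T = 1.846483 − 0.210518 = 1.635966
e^{−rT} = 0.976517
N(−d₁) = 0.032411,  N(−d₂) = 0.050923
Put price V = K·e^{−rT}·N(−d₂) − S·N(−d₁) = 8.308982 − 7.629879 = 0.679103
φ(d₁) = (1/√(2π))·e^{−d₁²/2} = 0.072535
Γ = φ(d₁) / (S·σ·√T) = 0.001464

price = 0.679103
Γ = 0.001464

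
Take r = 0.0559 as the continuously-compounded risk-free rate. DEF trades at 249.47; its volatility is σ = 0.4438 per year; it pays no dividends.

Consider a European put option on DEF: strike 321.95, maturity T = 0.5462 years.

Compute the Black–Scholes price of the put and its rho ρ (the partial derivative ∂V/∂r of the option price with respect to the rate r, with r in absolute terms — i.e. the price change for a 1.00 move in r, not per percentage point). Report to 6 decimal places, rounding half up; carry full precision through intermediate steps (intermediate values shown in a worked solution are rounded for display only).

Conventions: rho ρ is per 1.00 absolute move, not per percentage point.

σ√T = 0.4438·√0.5462 = 0.327992
d₁ = (ln(S/K) + (r+σ²/2)T) / (σ√T) = (ln(249.47/321.95) + (0.0559+0.4438²/2)·0.5462) / 0.327992 = (-0.255058 + 0.084322) / 0.327992 = -0.520548
d₂ = d₁ − σ√T = -0.520548 − 0.327992 = -0.848540
e^{−rT} = 0.969929
N(−d₁) = 0.698659,  N(−d₂) = 0.801931
Put price V = K·e^{−rT}·N(−d₂) − S·N(−d₁) = 250.417993 − 174.294532 = 76.123461
ρ = −K·T·e^{−rT}·N(−d₂) = -136.778308

price = 76.123461
ρ = -136.778308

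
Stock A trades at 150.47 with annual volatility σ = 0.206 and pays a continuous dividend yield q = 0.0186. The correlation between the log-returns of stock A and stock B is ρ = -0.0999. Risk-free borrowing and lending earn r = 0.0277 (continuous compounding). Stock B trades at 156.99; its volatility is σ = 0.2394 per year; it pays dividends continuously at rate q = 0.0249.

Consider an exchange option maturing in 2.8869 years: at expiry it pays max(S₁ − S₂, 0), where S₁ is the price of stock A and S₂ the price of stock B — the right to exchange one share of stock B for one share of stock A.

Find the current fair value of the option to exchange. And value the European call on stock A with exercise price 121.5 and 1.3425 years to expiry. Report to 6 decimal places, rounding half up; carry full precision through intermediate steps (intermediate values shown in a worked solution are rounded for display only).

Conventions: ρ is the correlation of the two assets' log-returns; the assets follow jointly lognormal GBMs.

σ_eff = √(σ₁² + σ₂² − 2ρσ₁σ₂) = √(0.206² + 0.2394² − 2·-0.0999·0.206·0.2394) = 0.331062
d₁ = (ln(S₁/S₂) + (q₂ − q₁ + σ_eff²/2)T) / (σ_eff√T) = (ln(150.47/156.99) + (0.0249 − 0.0186 + 0.054801)·2.8869) / 0.562503 = 0.238174
d₂ = d₁ − σ_eff√T = 0.238174 − 0.562503 = -0.324328
N(d₁) = 0.594127,  N(d₂) = 0.372845
V = S₁·e^{−q₁T}·N(d₁) − S₂·e^{−q₂T}·N(d₂) = 84.724547 − 54.472995 = 30.251552
[vanilla: stock A call K=121.5]
σ√T = 0.206·√1.3425 = 0.238685
d₁ = (ln(S/K) + (r−q+σ²/2)T) / (σ√T) = (ln(150.47/121.5) + (0.0277−0.0186+0.206²/2)·1.3425) / 0.238685 = (0.213849 + 0.040702) / 0.238685 = 1.066476
d₂ = d₁ − σ√T = 1.066476 − 0.238685 = 0.827791
e^{−rT} = 0.963496
e^{−qT} = 0.975339
N(d₁) = 0.856896,  N(d₂) = 0.796106
price = S·e^{−qT}·N(d₁) − K·e^{−rT}·N(d₂) = 125.757344 − 93.195895 = 32.561448

exchange price = 30.251552
price(stock A call K=121.5) = 32.561448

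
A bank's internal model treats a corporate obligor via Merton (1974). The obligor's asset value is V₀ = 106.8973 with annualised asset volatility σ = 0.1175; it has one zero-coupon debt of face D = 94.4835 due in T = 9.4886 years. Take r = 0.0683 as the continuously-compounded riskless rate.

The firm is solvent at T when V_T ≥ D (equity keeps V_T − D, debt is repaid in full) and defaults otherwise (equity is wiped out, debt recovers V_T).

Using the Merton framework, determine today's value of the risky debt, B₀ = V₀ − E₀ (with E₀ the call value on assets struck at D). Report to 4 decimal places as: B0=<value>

Work the structural quantities from V₀ = 106.8973 against face 94.4835:
d₁ = [ln(V₀/D) + (r + σ²/2)T] / (σ√T)
   = [ln(106.8973/94.4835) + (0.0683 + 0.5·0.1175²)·9.4886] / (0.1175·√9.4886)
   = [0.123443 + 0.713572] / 0.361942 = 2.312569
d₂ = d₁ − σ√T = 2.312569 − 0.361942 = 1.950627
N(d₁) = 0.989627,  N(d₂) = 0.974449,  e^(−rT) = 0.523054
E₀ = V₀·N(d₁) − D·e^(−rT)·N(d₂)
   = 106.8973·0.989627 − 94.4835·0.523054·0.974449 = 57.631218
B₀ = V₀ − E₀ = 106.8973 − 57.631218 = 49.266082

B0=49.2661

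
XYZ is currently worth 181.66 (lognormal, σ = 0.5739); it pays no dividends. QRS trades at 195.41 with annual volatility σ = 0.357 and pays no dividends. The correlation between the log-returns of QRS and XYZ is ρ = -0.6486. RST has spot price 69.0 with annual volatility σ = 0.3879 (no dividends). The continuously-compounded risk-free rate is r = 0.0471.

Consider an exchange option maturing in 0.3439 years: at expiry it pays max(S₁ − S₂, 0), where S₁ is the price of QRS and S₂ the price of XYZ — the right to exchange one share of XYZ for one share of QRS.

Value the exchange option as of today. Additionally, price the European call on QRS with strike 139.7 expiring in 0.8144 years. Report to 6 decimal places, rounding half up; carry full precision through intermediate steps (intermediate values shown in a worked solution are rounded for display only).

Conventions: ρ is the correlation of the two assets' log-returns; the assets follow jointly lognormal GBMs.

exchange price = 44.372842
price(QRS call K=139.7) = 64.113254

σ_eff = √(σ₁² + σ₂² − 2ρσ₁σ₂) = √(0.357² + 0.5739² − 2·-0.6486·0.357·0.5739) = 0.850049
d₁ = (ln(S₁/S₂) + (q₂ − q₁ + σ_eff²/2)T) / (σ_eff√T) = (ln(195.41/181.66) + (0.0 − 0.0 + 0.361292)·0.3439) / 0.498494 = 0.395614
d₂ = d₁ − σ_eff√T = 0.395614 − 0.498494 = -0.102880
N(d₁) = 0.653805,  N(d₂) = 0.459029
V = S₁·e^{−q₁T}·N(d₁) − S₂·e^{−q₂T}·N(d₂) = 127.760062 − 83.387221 = 44.372842
[vanilla: QRS call K=139.7]
σ√T = 0.357·√0.8144 = 0.322171
d₁ = (ln(S/K) + (r+σ²/2)T) / (σ√T) = (ln(195.41/139.7) + (0.0471+0.357²/2)·0.8144) / 0.322171 = (0.335603 + 0.090255) / 0.322171 = 1.321837
d₂ = d₁ − σ√T = 1.321837 − 0.322171 = 0.999665
e^{−rT} = 0.962368
N(d₁) = 0.906889,  N(d₂) = 0.841264
price = S·N(d₁) − K·e^{−rT}·N(d₂) = 177.215130 − 113.101876 = 64.113254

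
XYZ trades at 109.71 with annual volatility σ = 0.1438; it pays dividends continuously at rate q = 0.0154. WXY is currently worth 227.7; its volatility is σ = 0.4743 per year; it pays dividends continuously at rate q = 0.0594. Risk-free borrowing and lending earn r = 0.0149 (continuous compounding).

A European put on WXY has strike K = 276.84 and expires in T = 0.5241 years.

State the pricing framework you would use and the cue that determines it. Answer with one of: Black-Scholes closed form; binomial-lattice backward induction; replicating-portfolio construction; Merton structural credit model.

Key observation: the strike-276.84 put on WXY is European-exercise on a continuously-modelled lognormal underlying, so its value is a single closed-form evaluation.

framework: Black-Scholes closed form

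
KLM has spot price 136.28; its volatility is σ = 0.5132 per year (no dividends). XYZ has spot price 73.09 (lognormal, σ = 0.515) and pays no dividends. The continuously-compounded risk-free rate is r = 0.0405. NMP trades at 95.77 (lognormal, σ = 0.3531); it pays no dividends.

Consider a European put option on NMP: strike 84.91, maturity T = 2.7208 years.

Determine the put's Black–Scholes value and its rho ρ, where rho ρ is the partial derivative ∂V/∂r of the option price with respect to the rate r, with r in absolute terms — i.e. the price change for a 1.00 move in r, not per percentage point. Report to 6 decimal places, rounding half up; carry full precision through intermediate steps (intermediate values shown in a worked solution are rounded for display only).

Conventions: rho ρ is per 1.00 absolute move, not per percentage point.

price = 11.295171
ρ = -94.838549

σ√T = 0.3531·√2.7208 = 0.582433
d₁ = (ln(S/K) + (r+σ²/2)T) / (σ√T) = (ln(95.77/84.91) + (0.0405+0.3531²/2)·2.7208) / 0.582433 = (0.120358 + 0.279807) / 0.582433 = 0.687056
d₂ = d₁ − σ√T = 0.687056 − 0.582433 = 0.104623
e^{−rT} = 0.895662
N(−d₁) = 0.246024,  N(−d₂) = 0.458337
Put price V = K·e^{−rT}·N(−d₂) − S·N(−d₁) = 34.856861 − 23.561691 = 11.295171
ρ = −K·T·e^{−rT}·N(−d₂) = -94.838549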